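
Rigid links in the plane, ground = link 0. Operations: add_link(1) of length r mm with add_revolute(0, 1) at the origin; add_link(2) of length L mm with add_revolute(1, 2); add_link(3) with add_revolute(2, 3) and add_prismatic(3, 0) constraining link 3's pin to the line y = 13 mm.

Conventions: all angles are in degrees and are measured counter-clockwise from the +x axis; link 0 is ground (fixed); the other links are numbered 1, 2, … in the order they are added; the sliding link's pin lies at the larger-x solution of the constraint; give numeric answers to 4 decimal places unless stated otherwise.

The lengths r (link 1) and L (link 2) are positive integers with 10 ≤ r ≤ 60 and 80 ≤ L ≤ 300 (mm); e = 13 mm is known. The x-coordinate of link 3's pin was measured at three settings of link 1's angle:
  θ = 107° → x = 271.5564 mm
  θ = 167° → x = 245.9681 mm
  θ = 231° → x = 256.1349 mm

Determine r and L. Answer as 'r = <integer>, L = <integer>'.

constraint per measurement: (x − r cos θ)² + (r sin θ − e)² = L²
subtracting the θ₁ and θ₂ equations cancels the r² and L² terms:
r = (x₁² − x₂²) / (2[(x₁cos θ₁ + e sin θ₁) − (x₂cos θ₂ + e sin θ₂)]) = 39.0001 → r = 39
L² = (x₁ − r cos θ₁)² + (r sin θ₁ − e)² = 80656.0272 → L = 284.0000 → L = 284
check at θ₃=231°: x = 256.1349 (printed 256.1349) ✓

r = 39, L = 284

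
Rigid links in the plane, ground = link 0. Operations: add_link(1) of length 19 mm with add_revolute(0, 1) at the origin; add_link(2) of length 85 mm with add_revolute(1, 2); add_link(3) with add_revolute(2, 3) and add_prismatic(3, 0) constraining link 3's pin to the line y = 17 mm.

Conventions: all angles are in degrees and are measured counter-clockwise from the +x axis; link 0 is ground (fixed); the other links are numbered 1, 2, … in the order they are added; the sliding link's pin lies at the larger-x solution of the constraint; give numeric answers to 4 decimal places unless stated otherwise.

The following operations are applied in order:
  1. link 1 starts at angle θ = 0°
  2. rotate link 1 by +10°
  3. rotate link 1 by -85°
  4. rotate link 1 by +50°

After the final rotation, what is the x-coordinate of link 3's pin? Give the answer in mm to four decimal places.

geometry: r = 19 mm, L = 85 mm, e = 17 mm; θ starts at 0°
rotate link 1 by +10°: θ ← 0° +10° = 10°
rotate link 1 by -85°: θ ← 10° -85° = -75°
rotate link 1 by +50°: θ ← -75° +50° = -25°
crank pin P = (r cos θ, r sin θ) = (17.219848, -8.029747)
h = r sin θ − e = -8.029747 − 17 = -25.029747
x = r cos θ + √(L² − h²) = 17.219848 + 81.231224 = 98.451072

98.4511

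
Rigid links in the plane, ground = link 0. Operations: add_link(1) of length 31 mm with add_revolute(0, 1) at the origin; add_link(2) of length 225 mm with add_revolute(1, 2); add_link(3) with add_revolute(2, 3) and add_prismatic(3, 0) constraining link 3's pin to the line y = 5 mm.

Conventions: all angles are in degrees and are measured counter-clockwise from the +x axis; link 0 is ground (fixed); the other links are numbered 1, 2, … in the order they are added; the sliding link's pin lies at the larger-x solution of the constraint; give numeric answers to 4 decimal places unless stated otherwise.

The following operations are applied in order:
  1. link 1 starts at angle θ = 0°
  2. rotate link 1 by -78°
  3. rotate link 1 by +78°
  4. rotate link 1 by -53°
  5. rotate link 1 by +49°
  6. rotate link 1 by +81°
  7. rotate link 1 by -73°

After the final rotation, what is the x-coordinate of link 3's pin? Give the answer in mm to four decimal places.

geometry: r = 31 mm, L = 225 mm, e = 5 mm; θ starts at 0°
rotate link 1 by -78°: θ ← 0° -78° = -78°
rotate link 1 by +78°: θ ← -78° +78° = 0°
rotate link 1 by -53°: θ ← 0° -53° = -53°
rotate link 1 by +49°: θ ← -53° +49° = -4°
rotate link 1 by +81°: θ ← -4° +81° = 77°
rotate link 1 by -73°: θ ← 77° -73° = 4°
crank pin P = (r cos θ, r sin θ) = (30.924486, 2.162451)
h = r sin θ − e = 2.162451 − 5 = -2.837549
x = r cos θ + √(L² − h²) = 30.924486 + 224.982107 = 255.906592

255.9066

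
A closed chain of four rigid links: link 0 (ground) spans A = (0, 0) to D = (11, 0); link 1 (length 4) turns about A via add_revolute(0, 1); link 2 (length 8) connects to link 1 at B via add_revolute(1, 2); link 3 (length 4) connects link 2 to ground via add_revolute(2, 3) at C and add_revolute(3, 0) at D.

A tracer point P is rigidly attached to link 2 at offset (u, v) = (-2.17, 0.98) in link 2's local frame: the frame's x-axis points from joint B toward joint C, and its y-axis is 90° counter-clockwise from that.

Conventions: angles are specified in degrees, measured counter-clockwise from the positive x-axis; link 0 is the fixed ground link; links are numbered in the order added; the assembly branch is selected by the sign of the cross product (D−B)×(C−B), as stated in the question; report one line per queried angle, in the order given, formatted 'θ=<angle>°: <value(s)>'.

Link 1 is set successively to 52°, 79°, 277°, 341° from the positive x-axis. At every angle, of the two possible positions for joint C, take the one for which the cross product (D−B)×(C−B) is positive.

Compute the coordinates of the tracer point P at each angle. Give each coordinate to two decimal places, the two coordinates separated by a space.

A=(0,0), D=(11.00,0)
θ=52°: B = A + 4.00·(cos52°, sin52°) = (2.4626, 3.1520)
θ=52°: |BD| = 9.1006
θ=52°: circle(B,8.00) ∩ circle(D,4.00): a=7.1875, h=3.5128
θ=52°:   candidates: C₊=(10.4219,3.9580) cross=31.969; C₋=(7.9886,-2.6328) cross=-31.969
θ=52°:   branch + wants cross > 0 → take C=(10.4219,3.9580) (cross=31.969)
θ=52°: ex = (C−B)/|BC| = (0.9949,0.1007); ey = (-0.1007,0.9949)
θ=52°: P = B + -2.17·ex + 0.98·ey = (0.2050,3.9084)
θ=79°: B = A + 4.00·(cos79°, sin79°) = (0.7632, 3.9265)
θ=79°: |BD| = 10.9640
θ=79°: circle(B,8.00) ∩ circle(D,4.00): a=7.6710, h=2.2707
θ=79°:   candidates: C₊=(8.7386,3.2994) cross=24.896; C₋=(7.1122,-0.9408) cross=-24.896
θ=79°:   branch + wants cross > 0 → take C=(8.7386,3.2994) (cross=24.896)
θ=79°: ex = (C−B)/|BC| = (0.9969,-0.0784); ey = (0.0784,0.9969)
θ=79°: P = B + -2.17·ex + 0.98·ey = (-1.3233,5.0736)
θ=277°: B = A + 4.00·(cos277°, sin277°) = (0.4875, -3.9702)
θ=277°: |BD| = 11.2372
θ=277°: circle(B,8.00) ∩ circle(D,4.00): a=7.7544, h=1.9671
θ=277°:   candidates: C₊=(7.0467,0.6098) cross=22.105; C₋=(8.4368,-3.0708) cross=-22.105
θ=277°:   branch + wants cross > 0 → take C=(7.0467,0.6098) (cross=22.105)
θ=277°: ex = (C−B)/|BC| = (0.8199,0.5725); ey = (-0.5725,0.8199)
θ=277°: P = B + -2.17·ex + 0.98·ey = (-1.8528,-4.4090)
θ=341°: B = A + 4.00·(cos341°, sin341°) = (3.7821, -1.3023)
θ=341°: |BD| = 7.3345
θ=341°: circle(B,8.00) ∩ circle(D,4.00): a=6.9395, h=3.9804
θ=341°:   candidates: C₊=(9.9045,3.8471) cross=29.194; C₋=(11.3180,-3.9873) cross=-29.194
θ=341°:   branch + wants cross > 0 → take C=(9.9045,3.8471) (cross=29.194)
θ=341°: ex = (C−B)/|BC| = (0.7653,0.6437); ey = (-0.6437,0.7653)
θ=341°: P = B + -2.17·ex + 0.98·ey = (1.4906,-1.9490)

θ=52°: 0.20 3.91
θ=79°: -1.32 5.07
θ=277°: -1.85 -4.41
θ=341°: 1.49 -1.95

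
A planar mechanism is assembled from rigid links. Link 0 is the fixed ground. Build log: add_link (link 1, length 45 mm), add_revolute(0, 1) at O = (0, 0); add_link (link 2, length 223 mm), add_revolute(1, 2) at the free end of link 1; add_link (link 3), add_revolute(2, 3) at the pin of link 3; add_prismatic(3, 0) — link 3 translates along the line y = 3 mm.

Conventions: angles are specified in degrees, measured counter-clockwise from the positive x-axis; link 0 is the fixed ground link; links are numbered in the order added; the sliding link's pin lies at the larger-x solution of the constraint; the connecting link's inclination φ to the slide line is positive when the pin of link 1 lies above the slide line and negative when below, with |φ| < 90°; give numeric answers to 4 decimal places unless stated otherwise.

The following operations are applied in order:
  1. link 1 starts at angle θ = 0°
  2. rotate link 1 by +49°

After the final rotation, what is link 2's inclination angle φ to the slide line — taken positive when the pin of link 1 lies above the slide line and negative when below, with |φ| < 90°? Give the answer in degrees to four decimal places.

geometry: r = 45 mm, L = 223 mm, e = 3 mm; θ starts at 0°
rotate link 1 by +49°: θ ← 0° +49° = 49°
h = r sin θ − e = 33.961931 − 3 = 30.961931
sin φ = h / L = 30.961931 / 223 = 0.13884274
φ = arcsin(0.13884274) = 7.980886°

7.9809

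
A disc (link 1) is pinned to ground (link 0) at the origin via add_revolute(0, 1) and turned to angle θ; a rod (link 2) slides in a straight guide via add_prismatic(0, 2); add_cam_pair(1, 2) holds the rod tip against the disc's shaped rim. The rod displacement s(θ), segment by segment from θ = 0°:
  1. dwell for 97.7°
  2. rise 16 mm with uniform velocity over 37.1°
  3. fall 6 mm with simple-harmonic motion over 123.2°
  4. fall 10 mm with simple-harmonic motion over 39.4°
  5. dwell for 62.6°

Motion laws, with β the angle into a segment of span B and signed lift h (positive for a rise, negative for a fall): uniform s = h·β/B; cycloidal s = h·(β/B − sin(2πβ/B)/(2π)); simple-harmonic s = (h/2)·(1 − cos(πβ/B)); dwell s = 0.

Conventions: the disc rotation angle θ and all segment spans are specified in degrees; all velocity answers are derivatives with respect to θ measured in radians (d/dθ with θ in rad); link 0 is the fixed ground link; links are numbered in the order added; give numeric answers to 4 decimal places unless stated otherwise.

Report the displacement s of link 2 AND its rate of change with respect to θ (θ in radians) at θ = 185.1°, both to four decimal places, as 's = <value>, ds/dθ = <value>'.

segment 1 (0° to 97.7°, dwell): s unchanged at 0.0000
segment 2 (97.7° to 134.8°, uniform, h = 16) is passed completely: s = 0.0000 + (16) = 16.0000
θ = 185.1° falls in segment 3 (134.8° to 258°, simple-harmonic, h = -6): β = 185.1 − 134.8 = 50.3°, B = 123.2°; Δs = -6/2·(1 − cos(π·0.4083)) = -2.1475; s = 16.0000 − 2.1475 = 13.8525
velocity in seg [134.8°–258°] (simple-harmonic), θ in radians: β = 50.3° = 0.8779 rad, B = 123.2° = 2.1502 rad; ds/dθ = (πh/(2B)) sin(πβ/B) = (π·(-6)/(2·2.1502)) sin(π·0.4083) = -4.202407 mm/rad

s = 13.8525, ds/dθ = -4.2024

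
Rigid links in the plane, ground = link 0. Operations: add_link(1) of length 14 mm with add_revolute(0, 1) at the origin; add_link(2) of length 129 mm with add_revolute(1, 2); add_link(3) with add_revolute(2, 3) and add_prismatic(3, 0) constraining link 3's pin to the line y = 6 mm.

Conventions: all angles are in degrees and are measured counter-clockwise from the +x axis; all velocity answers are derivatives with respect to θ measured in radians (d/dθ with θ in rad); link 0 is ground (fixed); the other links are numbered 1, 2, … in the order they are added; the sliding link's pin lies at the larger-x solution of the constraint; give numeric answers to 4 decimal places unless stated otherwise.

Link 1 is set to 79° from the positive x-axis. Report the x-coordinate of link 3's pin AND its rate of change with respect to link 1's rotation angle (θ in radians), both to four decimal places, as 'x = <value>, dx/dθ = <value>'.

geometry: r = 14 mm, L = 129 mm, e = 6 mm
crank pin P = (r cos θ, r sin θ) = (2.671326, 13.742781)
h = r sin θ − e = 13.742781 − 6 = 7.742781
x = r cos θ + √(L² − h²) = 2.671326 + 128.767423 = 131.438749
dx/dθ = −r sin θ − h·r cos θ/√(L² − h²) (θ in radians; h = 7.742781) = -13.903407

x = 131.4387, dx/dθ = -13.9034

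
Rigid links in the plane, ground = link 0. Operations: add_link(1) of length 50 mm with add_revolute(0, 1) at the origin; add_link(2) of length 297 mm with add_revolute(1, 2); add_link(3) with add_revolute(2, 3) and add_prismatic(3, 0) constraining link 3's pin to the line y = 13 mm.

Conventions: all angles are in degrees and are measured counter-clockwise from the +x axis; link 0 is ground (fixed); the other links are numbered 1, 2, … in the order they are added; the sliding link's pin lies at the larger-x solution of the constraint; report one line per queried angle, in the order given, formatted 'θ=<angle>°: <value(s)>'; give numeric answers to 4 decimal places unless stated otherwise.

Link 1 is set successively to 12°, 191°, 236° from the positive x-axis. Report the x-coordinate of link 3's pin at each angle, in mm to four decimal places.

geometry: r = 50 mm, L = 297 mm, e = 13 mm
θ=12°: crank pin P = (r cos θ, r sin θ) = (48.907380, 10.395585)
θ=12°: h = r sin θ − e = 10.395585 − 13 = -2.604415
θ=12°: x = r cos θ + √(L² − h²) = 48.907380 + 296.988581 = 345.895961
θ=191°: crank pin P = (r cos θ, r sin θ) = (-49.081359, -9.540450)
θ=191°: h = r sin θ − e = -9.540450 − 13 = -22.540450
θ=191°: x = r cos θ + √(L² − h²) = -49.081359 + 296.143425 = 247.062066
θ=236°: crank pin P = (r cos θ, r sin θ) = (-27.959645, -41.451879)
θ=236°: h = r sin θ − e = -41.451879 − 13 = -54.451879
θ=236°: x = r cos θ + √(L² − h²) = -27.959645 + 291.965739 = 264.006094

θ=12°: 345.8960
θ=191°: 247.0621
θ=236°: 264.0061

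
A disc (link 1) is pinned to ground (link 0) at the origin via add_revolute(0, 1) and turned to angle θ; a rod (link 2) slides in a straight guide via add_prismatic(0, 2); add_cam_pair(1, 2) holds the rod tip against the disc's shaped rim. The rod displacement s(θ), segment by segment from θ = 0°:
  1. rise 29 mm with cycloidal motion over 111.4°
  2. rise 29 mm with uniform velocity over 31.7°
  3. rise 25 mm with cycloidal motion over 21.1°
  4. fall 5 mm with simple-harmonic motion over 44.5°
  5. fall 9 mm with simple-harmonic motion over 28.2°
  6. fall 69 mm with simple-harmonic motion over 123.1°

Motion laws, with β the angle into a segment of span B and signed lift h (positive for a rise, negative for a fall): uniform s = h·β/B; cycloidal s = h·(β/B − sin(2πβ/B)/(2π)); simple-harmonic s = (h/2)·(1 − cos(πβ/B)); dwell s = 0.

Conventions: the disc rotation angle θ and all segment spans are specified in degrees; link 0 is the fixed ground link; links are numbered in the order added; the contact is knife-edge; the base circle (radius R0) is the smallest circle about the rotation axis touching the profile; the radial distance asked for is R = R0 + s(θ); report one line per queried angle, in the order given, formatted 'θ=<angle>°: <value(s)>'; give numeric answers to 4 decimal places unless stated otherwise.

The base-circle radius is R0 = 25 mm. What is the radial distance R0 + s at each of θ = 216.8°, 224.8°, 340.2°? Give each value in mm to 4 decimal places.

segment 1 (0° to 111.4°, cycloidal, h = 29) is passed completely: s = 0.0000 + (29) = 29.0000
segment 2 (111.4° to 143.1°, uniform, h = 29) is passed completely: s = 29.0000 + (29) = 58.0000
segment 3 (143.1° to 164.2°, cycloidal, h = 25) is passed completely: s = 58.0000 + (25) = 83.0000
segment 4 (164.2° to 208.7°, simple-harmonic, h = -5) is passed completely: s = 83.0000 + (-5) = 78.0000
θ = 216.8° falls in segment 5 (208.7° to 236.9°, simple-harmonic, h = -9): β = 216.8 − 208.7 = 8.1°, B = 28.2°; Δs = -9/2·(1 − cos(π·0.2872)) = -1.7111; s = 78.0000 − 1.7111 = 76.2889
θ = 224.8° falls in segment 5 (208.7° to 236.9°, simple-harmonic, h = -9): β = 224.8 − 208.7 = 16.1°, B = 28.2°; Δs = -9/2·(1 − cos(π·0.5709)) = -5.4944; s = 78.0000 − 5.4944 = 72.5056
segment 5 (208.7° to 236.9°, simple-harmonic, h = -9) is passed completely: s = 78.0000 + (-9) = 69.0000
θ = 340.2° falls in segment 6 (236.9° to 360°, simple-harmonic, h = -69): β = 340.2 − 236.9 = 103.3°, B = 123.1°; Δs = -69/2·(1 − cos(π·0.8392)) = -64.6884; s = 69.0000 − 64.6884 = 4.3116
θ=216.8°: R = R0 + s = 25 + 76.2889 = 101.2889
θ=224.8°: R = R0 + s = 25 + 72.5056 = 97.5056
θ=340.2°: R = R0 + s = 25 + 4.3116 = 29.3116

θ=216.8°: 101.2889
θ=224.8°: 97.5056
θ=340.2°: 29.3116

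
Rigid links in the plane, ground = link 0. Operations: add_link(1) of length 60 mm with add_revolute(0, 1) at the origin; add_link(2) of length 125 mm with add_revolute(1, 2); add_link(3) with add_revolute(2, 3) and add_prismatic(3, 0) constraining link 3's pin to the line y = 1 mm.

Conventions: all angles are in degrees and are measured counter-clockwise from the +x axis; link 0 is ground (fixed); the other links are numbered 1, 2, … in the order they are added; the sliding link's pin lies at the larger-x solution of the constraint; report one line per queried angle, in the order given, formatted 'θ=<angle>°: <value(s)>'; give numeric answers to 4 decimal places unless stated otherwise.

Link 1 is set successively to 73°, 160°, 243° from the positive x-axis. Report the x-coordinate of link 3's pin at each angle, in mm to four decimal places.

geometry: r = 60 mm, L = 125 mm, e = 1 mm
θ=73°: crank pin P = (r cos θ, r sin θ) = (17.542302, 57.378285)
θ=73°: h = r sin θ − e = 57.378285 − 1 = 56.378285
θ=73°: x = r cos θ + √(L² − h²) = 17.542302 + 111.563833 = 129.106136
θ=160°: crank pin P = (r cos θ, r sin θ) = (-56.381557, 20.521209)
θ=160°: h = r sin θ − e = 20.521209 − 1 = 19.521209
θ=160°: x = r cos θ + √(L² − h²) = -56.381557 + 123.466280 = 67.084723
θ=243°: crank pin P = (r cos θ, r sin θ) = (-27.239430, -53.460391)
θ=243°: h = r sin θ − e = -53.460391 − 1 = -54.460391
θ=243°: x = r cos θ + √(L² − h²) = -27.239430 + 112.512514 = 85.273084

θ=73°: 129.1061
θ=160°: 67.0847
θ=243°: 85.2731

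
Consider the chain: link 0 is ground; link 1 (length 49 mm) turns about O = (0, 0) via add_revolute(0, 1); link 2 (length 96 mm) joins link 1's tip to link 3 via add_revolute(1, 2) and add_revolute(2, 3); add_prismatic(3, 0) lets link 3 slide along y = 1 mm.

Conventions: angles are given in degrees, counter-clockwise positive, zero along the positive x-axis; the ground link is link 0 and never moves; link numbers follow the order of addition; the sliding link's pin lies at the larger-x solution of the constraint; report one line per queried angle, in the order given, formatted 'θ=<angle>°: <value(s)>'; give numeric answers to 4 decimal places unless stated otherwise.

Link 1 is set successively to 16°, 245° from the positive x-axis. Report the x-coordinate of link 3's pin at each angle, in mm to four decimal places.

geometry: r = 49 mm, L = 96 mm, e = 1 mm
θ=16°: crank pin P = (r cos θ, r sin θ) = (47.101823, 13.506230)
θ=16°: h = r sin θ − e = 13.506230 − 1 = 12.506230
θ=16°: x = r cos θ + √(L² − h²) = 47.101823 + 95.181901 = 142.283724
θ=245°: crank pin P = (r cos θ, r sin θ) = (-20.708295, -44.409082)
θ=245°: h = r sin θ − e = -44.409082 − 1 = -45.409082
θ=245°: x = r cos θ + √(L² − h²) = -20.708295 + 84.581412 = 63.873118

θ=16°: 142.2837
θ=245°: 63.8731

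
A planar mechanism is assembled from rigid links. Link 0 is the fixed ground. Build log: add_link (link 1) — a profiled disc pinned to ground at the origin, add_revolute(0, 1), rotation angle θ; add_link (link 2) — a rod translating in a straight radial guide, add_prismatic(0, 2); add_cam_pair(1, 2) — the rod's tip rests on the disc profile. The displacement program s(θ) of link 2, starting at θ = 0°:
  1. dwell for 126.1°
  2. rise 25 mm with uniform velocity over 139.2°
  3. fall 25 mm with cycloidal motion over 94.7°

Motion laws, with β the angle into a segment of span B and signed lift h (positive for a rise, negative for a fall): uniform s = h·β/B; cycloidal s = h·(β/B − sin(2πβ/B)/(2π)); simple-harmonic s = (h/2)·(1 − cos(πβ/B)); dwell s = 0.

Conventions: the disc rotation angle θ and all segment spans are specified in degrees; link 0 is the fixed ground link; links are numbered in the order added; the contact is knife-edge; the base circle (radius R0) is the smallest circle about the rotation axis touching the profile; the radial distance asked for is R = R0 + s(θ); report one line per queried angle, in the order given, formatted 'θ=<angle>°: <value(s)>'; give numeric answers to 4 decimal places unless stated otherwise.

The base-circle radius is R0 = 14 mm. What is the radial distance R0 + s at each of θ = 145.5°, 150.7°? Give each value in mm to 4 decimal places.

seg 1 [0°–126.1°] dwell: s stays 0.0000
seg 2 [126.1°–265.3°] uniform, h=25: θ=145.5° here. β=19.4, B=139.2. 25·19.4/139.2 = 3.4842 → s = 3.4842
seg 2 [126.1°–265.3°] uniform, h=25: θ=150.7° here. β=24.6, B=139.2. 25·24.6/139.2 = 4.4181 → s = 4.4181
θ=145.5°: R = R0 + s = 14 + 3.4842 = 17.4842
θ=150.7°: R = R0 + s = 14 + 4.4181 = 18.4181

θ=145.5°: 17.4842
θ=150.7°: 18.4181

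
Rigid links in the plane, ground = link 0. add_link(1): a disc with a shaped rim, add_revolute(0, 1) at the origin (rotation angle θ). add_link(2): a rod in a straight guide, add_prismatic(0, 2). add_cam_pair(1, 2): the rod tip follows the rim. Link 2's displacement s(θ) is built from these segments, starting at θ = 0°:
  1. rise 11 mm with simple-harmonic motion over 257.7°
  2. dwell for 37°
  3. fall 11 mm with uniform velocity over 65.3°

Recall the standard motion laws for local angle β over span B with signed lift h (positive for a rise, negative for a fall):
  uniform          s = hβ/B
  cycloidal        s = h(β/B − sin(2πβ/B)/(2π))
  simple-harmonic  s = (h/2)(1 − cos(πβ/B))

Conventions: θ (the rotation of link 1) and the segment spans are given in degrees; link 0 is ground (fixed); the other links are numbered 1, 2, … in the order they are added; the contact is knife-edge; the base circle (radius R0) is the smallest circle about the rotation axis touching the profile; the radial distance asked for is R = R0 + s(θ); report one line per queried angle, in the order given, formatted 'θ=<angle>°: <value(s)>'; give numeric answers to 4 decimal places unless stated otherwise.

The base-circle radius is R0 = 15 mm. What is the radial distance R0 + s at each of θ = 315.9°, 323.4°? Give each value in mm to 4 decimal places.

segment 1 (0° to 257.7°, simple-harmonic, h = 11) is passed completely: s = 0.0000 + (11) = 11.0000
segment 2 (257.7° to 294.7°, dwell): s unchanged at 11.0000
θ = 315.9° falls in segment 3 (294.7° to 360°, uniform, h = -11): β = 315.9 − 294.7 = 21.2°, B = 65.3°; Δs = -11·21.2/65.3 = -3.5712; s = 11.0000 − 3.5712 = 7.4288
θ = 323.4° falls in segment 3 (294.7° to 360°, uniform, h = -11): β = 323.4 − 294.7 = 28.7°, B = 65.3°; Δs = -11·28.7/65.3 = -4.8346; s = 11.0000 − 4.8346 = 6.1654
θ=315.9°: R = R0 + s = 15 + 7.4288 = 22.4288
θ=323.4°: R = R0 + s = 15 + 6.1654 = 21.1654

θ=315.9°: 22.4288
θ=323.4°: 21.1654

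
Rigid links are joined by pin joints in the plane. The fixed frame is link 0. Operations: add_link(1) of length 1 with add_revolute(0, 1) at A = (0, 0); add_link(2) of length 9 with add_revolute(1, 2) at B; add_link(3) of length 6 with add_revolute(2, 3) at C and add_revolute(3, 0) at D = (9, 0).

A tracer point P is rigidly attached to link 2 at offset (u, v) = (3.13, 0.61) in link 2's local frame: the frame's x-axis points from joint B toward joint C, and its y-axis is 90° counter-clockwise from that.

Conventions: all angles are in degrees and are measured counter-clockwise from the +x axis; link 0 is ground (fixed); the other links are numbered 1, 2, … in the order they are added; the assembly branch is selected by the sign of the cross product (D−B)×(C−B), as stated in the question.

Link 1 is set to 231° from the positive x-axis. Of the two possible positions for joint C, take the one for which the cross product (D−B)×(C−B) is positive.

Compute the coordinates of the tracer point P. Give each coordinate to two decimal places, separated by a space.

A=(0,0), D=(9.00,0)
B = A + 1.00·(cos231°, sin231°) = (-0.6293, -0.7771)
|BD| = 9.6606
circle(B,9.00) ∩ circle(D,6.00): a=7.1594, h=5.4538
  candidates: C₊=(6.0681,5.2349) cross=52.687; C₋=(6.9456,-5.6373) cross=-52.687
  branch + wants cross > 0 → take C=(6.0681,5.2349) (cross=52.687)
ex = (C−B)/|BC| = (0.7442,0.6680); ey = (-0.6680,0.7442)
P = B + 3.13·ex + 0.61·ey = (1.2924,1.7676)

1.29 1.77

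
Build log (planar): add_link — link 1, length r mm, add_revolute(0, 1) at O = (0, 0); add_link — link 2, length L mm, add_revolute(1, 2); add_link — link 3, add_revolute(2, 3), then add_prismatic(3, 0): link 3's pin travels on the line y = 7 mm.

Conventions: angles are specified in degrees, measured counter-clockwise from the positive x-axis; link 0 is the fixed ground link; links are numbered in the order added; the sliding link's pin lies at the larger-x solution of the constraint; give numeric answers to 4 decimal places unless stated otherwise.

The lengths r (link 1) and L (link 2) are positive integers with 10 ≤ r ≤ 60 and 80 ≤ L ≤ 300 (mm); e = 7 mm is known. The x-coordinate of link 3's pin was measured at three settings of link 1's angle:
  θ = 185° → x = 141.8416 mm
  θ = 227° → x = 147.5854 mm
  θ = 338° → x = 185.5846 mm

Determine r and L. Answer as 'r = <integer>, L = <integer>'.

constraint per measurement: (x − r cos θ)² + (r sin θ − e)² = L²
subtracting the θ₁ and θ₂ equations cancels the r² and L² terms:
r = (x₁² − x₂²) / (2[(x₁cos θ₁ + e sin θ₁) − (x₂cos θ₂ + e sin θ₂)]) = 22.9999 → r = 23
L² = (x₁ − r cos θ₁)² + (r sin θ₁ − e)² = 27224.9887 → L = 165.0000 → L = 165
check at θ₃=338°: x = 185.5846 (printed 185.5846) ✓

r = 23, L = 165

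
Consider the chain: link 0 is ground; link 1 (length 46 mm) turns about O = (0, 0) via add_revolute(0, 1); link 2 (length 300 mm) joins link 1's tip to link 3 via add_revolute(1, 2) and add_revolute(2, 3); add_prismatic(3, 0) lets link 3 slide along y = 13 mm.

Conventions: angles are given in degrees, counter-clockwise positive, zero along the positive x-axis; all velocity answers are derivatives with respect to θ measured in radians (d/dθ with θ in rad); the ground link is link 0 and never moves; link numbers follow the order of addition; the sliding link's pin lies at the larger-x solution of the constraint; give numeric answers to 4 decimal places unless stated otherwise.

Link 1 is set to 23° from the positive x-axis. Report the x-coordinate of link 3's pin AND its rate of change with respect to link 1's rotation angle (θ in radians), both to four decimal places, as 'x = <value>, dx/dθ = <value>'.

geometry: r = 46 mm, L = 300 mm, e = 13 mm
crank pin P = (r cos θ, r sin θ) = (42.343223, 17.973632)
h = r sin θ − e = 17.973632 − 13 = 4.973632
x = r cos θ + √(L² − h²) = 42.343223 + 299.958769 = 342.301992
dx/dθ = −r sin θ − h·r cos θ/√(L² − h²) (θ in radians; h = 4.973632) = -18.675727

x = 342.3020, dx/dθ = -18.6757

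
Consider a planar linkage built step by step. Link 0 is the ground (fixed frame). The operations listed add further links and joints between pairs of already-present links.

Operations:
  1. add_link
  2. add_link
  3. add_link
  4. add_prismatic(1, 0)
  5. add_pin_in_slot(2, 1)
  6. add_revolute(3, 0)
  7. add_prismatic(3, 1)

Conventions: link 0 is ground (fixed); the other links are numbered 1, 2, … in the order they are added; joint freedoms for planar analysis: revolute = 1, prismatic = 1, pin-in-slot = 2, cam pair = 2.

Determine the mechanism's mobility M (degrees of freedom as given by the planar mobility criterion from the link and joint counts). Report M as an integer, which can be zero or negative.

L=1 J1=0 J2=0
add link → L=2 J1=0 J2=0
add link → L=3 J1=0 J2=0
add link → L=4 J1=0 J2=0
P@1,0 dof=1 J1 → L=4 J1=1 J2=0
PS@2,1 dof=2 J2 → L=4 J1=1 J2=1
R@3,0 dof=1 J1 → L=4 J1=2 J2=1
P@3,1 dof=1 J1 → L=4 J1=3 J2=1
M=3(L−1)−2J1−J2=3·3−2·3−1=2

M = 2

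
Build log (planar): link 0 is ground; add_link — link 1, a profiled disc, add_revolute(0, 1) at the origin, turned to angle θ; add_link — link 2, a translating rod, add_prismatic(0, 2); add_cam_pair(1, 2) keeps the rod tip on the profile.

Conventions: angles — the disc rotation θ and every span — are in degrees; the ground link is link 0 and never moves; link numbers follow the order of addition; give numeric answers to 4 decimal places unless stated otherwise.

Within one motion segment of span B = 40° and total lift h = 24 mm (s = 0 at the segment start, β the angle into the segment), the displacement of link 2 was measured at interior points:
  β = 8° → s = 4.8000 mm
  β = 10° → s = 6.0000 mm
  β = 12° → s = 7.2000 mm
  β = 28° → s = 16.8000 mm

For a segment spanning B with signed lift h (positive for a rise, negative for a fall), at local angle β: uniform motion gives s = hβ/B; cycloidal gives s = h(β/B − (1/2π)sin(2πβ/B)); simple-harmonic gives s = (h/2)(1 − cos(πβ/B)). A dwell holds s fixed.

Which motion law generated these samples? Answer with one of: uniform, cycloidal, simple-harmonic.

candidates at β/B = r: uniform s = h·r (linear in β); cycloidal s = h·(r − sin(2πr)/(2π)); simple-harmonic s = (h/2)(1 − cos(πr))
β=8°: printed 4.8000 | uniform 4.8000, cycloidal 1.1672, simple-harmonic 2.2918
β=10°: printed 6.0000 | uniform 6.0000, cycloidal 2.1803, simple-harmonic 3.5147
β=12°: printed 7.2000 | uniform 7.2000, cycloidal 3.5672, simple-harmonic 4.9466
β=28°: printed 16.8000 | uniform 16.8000, cycloidal 20.4328, simple-harmonic 19.0534
only one law matches every sample → uniform

uniform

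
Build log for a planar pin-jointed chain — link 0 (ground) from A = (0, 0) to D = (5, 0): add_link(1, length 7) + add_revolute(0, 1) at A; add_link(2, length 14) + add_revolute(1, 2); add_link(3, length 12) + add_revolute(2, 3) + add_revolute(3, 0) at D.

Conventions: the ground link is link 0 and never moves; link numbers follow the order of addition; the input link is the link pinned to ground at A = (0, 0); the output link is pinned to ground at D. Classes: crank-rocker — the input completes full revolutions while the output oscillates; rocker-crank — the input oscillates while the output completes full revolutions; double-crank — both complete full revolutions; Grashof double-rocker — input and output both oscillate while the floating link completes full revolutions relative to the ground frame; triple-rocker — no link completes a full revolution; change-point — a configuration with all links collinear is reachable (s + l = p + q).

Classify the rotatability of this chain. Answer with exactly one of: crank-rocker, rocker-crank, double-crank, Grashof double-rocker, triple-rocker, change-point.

lengths: ground=5, input=7, coupler=14, output=12
sorted: s=5 (shortest), l=14 (longest), p+q=19
s + l = 19 vs p + q = 19
s + l = p + q → change-point (collinear configuration reachable)

change-point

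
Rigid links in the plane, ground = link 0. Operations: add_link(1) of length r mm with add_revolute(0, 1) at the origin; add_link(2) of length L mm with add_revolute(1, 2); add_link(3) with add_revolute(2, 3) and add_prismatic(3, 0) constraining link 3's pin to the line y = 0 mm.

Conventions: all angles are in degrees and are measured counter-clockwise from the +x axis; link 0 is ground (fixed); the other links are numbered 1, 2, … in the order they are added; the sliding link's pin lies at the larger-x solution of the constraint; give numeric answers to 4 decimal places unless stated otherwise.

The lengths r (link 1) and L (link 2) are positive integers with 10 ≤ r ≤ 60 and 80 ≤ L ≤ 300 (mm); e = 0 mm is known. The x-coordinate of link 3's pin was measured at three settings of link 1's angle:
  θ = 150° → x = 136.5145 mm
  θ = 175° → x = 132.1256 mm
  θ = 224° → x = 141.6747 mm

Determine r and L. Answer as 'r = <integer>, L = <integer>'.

constraint per measurement: (x − r cos θ)² + (r sin θ − e)² = L²
subtracting the θ₁ and θ₂ equations cancels the r² and L² terms:
r = (x₁² − x₂²) / (2[(x₁cos θ₁ + e sin θ₁) − (x₂cos θ₂ + e sin θ₂)]) = 44.0011 → r = 44
L² = (x₁ − r cos θ₁)² + (r sin θ₁ − e)² = 30976.0109 → L = 176.0000 → L = 176
check at θ₃=224°: x = 141.6747 (printed 141.6747) ✓

r = 44, L = 176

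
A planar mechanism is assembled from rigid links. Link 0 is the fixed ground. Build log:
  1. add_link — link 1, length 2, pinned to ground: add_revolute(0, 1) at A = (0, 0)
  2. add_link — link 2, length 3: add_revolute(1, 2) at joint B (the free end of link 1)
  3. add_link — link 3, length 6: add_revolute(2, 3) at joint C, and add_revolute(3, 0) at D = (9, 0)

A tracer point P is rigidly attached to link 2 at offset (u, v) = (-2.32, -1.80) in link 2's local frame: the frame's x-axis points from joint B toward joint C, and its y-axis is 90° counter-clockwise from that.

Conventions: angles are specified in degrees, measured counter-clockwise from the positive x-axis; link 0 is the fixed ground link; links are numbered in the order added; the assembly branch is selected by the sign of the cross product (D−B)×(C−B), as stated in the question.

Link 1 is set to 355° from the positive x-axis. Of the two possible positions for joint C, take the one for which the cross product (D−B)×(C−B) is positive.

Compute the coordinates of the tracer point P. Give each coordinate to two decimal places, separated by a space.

A=(0,0), D=(9.00,0)
B = A + 2.00·(cos355°, sin355°) = (1.9924, -0.1743)
|BD| = 7.0098
circle(B,3.00) ∩ circle(D,6.00): a=1.5790, h=2.5508
  candidates: C₊=(3.5075,2.4150) cross=17.881; C₋=(3.6343,-2.6851) cross=-17.881
  branch + wants cross > 0 → take C=(3.5075,2.4150) (cross=17.881)
ex = (C−B)/|BC| = (0.5050,0.8631); ey = (-0.8631,0.5050)
P = B + -2.32·ex + -1.80·ey = (2.3743,-3.0858)

2.37 -3.09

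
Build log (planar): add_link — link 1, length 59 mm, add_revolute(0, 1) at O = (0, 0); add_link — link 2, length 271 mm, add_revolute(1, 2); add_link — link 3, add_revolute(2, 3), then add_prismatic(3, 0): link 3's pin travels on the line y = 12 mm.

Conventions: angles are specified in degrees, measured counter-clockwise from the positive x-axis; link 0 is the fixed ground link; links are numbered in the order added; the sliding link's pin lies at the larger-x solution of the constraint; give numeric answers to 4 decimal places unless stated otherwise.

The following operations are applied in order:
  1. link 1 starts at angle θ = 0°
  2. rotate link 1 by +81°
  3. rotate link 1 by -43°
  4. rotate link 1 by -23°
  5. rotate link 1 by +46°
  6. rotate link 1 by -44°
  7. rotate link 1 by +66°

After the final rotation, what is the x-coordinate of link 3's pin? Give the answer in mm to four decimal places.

geometry: r = 59 mm, L = 271 mm, e = 12 mm; θ starts at 0°
rotate link 1 by +81°: θ ← 0° +81° = 81°
rotate link 1 by -43°: θ ← 81° -43° = 38°
rotate link 1 by -23°: θ ← 38° -23° = 15°
rotate link 1 by +46°: θ ← 15° +46° = 61°
rotate link 1 by -44°: θ ← 61° -44° = 17°
rotate link 1 by +66°: θ ← 17° +66° = 83°
crank pin P = (r cos θ, r sin θ) = (7.190291, 58.560223)
h = r sin θ − e = 58.560223 − 12 = 46.560223
x = r cos θ + √(L² − h²) = 7.190291 + 266.970309 = 274.160600

274.1606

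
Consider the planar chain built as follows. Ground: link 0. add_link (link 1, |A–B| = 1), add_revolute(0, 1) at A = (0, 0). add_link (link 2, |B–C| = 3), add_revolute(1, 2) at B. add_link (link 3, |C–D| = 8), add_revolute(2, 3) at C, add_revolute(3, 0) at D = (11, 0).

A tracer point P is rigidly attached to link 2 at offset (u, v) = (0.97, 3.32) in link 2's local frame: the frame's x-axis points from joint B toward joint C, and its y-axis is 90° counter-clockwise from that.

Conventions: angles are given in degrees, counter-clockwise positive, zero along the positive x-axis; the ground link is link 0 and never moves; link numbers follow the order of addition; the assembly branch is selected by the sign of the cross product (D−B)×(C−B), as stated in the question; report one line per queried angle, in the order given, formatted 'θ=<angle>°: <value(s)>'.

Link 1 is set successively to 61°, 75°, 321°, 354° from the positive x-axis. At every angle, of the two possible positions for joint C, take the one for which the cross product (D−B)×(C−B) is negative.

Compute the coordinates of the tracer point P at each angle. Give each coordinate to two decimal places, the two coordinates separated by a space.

A=(0,0), D=(11.00,0)
θ=61°: B = A + 1.00·(cos61°, sin61°) = (0.4848, 0.8746)
θ=61°: |BD| = 10.5515
θ=61°: circle(B,3.00) ∩ circle(D,8.00): a=2.6695, h=1.3689
θ=61°:   candidates: C₊=(3.2586,2.0175) cross=14.444; C₋=(3.0316,-0.7108) cross=-14.444
θ=61°:   branch - wants cross < 0 → take C=(3.0316,-0.7108) (cross=-14.444)
θ=61°: ex = (C−B)/|BC| = (0.8489,-0.5285); ey = (0.5285,0.8489)
θ=61°: P = B + 0.97·ex + 3.32·ey = (3.0628,3.1805)
θ=75°: B = A + 1.00·(cos75°, sin75°) = (0.2588, 0.9659)
θ=75°: |BD| = 10.7845
θ=75°: circle(B,3.00) ∩ circle(D,8.00): a=2.8423, h=0.9598
θ=75°:   candidates: C₊=(3.1757,1.6673) cross=10.351; C₋=(3.0037,-0.2446) cross=-10.351
θ=75°:   branch - wants cross < 0 → take C=(3.0037,-0.2446) (cross=-10.351)
θ=75°: ex = (C−B)/|BC| = (0.9150,-0.4035); ey = (0.4035,0.9150)
θ=75°: P = B + 0.97·ex + 3.32·ey = (2.4860,3.6122)
θ=321°: B = A + 1.00·(cos321°, sin321°) = (0.7771, -0.6293)
θ=321°: |BD| = 10.2422
θ=321°: circle(B,3.00) ∩ circle(D,8.00): a=2.4361, h=1.7508
θ=321°:   candidates: C₊=(3.1011,1.2678) cross=17.932; C₋=(3.3163,-2.2271) cross=-17.932
θ=321°:   branch - wants cross < 0 → take C=(3.3163,-2.2271) (cross=-17.932)
θ=321°: ex = (C−B)/|BC| = (0.8464,-0.5326); ey = (0.5326,0.8464)
θ=321°: P = B + 0.97·ex + 3.32·ey = (3.3663,1.6640)
θ=354°: B = A + 1.00·(cos354°, sin354°) = (0.9945, -0.1045)
θ=354°: |BD| = 10.0060
θ=354°: circle(B,3.00) ∩ circle(D,8.00): a=2.2547, h=1.9790
θ=354°:   candidates: C₊=(3.2284,1.8979) cross=19.802; C₋=(3.2697,-2.0599) cross=-19.802
θ=354°:   branch - wants cross < 0 → take C=(3.2697,-2.0599) (cross=-19.802)
θ=354°: ex = (C−B)/|BC| = (0.7584,-0.6518); ey = (0.6518,0.7584)
θ=354°: P = B + 0.97·ex + 3.32·ey = (3.8941,1.7812)

θ=61°: 3.06 3.18
θ=75°: 2.49 3.61
θ=321°: 3.37 1.66
θ=354°: 3.89 1.78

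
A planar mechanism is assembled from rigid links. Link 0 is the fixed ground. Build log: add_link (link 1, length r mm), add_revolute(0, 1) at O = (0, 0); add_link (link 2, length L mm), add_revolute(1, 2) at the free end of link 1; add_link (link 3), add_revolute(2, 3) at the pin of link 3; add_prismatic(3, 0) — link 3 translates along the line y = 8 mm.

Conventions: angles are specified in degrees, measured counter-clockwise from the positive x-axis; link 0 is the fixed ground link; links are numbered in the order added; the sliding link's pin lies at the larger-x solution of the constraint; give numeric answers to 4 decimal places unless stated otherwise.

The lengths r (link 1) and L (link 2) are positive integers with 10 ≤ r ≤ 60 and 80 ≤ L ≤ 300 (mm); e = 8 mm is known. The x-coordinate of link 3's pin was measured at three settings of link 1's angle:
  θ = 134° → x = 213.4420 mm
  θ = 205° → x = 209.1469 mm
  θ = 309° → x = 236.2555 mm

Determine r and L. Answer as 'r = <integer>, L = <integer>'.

constraint per measurement: (x − r cos θ)² + (r sin θ − e)² = L²
subtracting the θ₁ and θ₂ equations cancels the r² and L² terms:
r = (x₁² − x₂²) / (2[(x₁cos θ₁ + e sin θ₁) − (x₂cos θ₂ + e sin θ₂)]) = 18.0002 → r = 18
L² = (x₁ − r cos θ₁)² + (r sin θ₁ − e)² = 51076.0113 → L = 226.0000 → L = 226
check at θ₃=309°: x = 236.2555 (printed 236.2555) ✓

r = 18, L = 226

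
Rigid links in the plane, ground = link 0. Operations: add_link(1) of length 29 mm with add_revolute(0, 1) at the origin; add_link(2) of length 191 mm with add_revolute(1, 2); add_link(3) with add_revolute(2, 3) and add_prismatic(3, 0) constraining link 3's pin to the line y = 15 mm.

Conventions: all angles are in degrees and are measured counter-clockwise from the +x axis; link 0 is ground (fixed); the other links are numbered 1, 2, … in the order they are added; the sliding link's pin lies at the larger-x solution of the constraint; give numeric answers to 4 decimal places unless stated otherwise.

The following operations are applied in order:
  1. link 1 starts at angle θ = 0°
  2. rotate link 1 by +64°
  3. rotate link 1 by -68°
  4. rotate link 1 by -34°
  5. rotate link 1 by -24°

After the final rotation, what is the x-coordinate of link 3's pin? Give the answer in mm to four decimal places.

geometry: r = 29 mm, L = 191 mm, e = 15 mm; θ starts at 0°
rotate link 1 by +64°: θ ← 0° +64° = 64°
rotate link 1 by -68°: θ ← 64° -68° = -4°
rotate link 1 by -34°: θ ← -4° -34° = -38°
rotate link 1 by -24°: θ ← -38° -24° = -62°
crank pin P = (r cos θ, r sin θ) = (13.614675, -25.605480)
h = r sin θ − e = -25.605480 − 15 = -40.605480
x = r cos θ + √(L² − h²) = 13.614675 + 186.633853 = 200.248528

200.2485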